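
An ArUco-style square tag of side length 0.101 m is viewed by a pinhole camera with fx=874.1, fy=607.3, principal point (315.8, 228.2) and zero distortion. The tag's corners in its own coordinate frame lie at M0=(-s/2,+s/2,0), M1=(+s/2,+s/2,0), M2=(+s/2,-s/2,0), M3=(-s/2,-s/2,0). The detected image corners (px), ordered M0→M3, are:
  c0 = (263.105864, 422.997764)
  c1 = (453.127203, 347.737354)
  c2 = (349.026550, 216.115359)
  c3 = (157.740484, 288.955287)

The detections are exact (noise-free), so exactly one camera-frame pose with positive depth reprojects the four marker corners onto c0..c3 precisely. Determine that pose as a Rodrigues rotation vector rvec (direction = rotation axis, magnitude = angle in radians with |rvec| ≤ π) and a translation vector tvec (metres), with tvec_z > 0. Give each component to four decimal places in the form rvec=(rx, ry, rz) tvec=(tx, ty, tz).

Intrinsics K: fx=874.1, fy=607.3, cx=315.8, cy=228.2
Marker side s = 0.101 m; corners in marker frame (Z=0):
  M0 = (-0.0505, +0.0505, 0)
  M1 = (+0.0505, +0.0505, 0)
  M2 = (+0.0505, -0.0505, 0)
  M3 = (-0.0505, -0.0505, 0)
Detected image corners:
  c0 = (263.105864, 422.997764) px
  c1 = (453.127203, 347.737354) px
  c2 = (349.026550, 216.115359) px
  c3 = (157.740484, 288.955287) px
Planar DLT: solve 8×8 A·h = b for H (H[2,2]=1):
  H  [+1938.46879 +1029.08311 +306.48219]
  H  [-680.16081 +1306.90734 +318.55494]
  H  [+0.16615 -0.02559 +1.00000]
B = K⁻¹H; ‖b₁‖=2.465995, ‖b₂‖=2.465995; λ = 2/(‖b₁‖+‖b₂‖) = 0.405516, sign → tz>0 ⇒ λ=+0.405516
r₁ = λ·B[:,0] = (+0.87496,-0.47949,+0.06738); r₂ = λ·B[:,1] = (+0.48117,+0.87657,-0.01038)
r₃ = r₁×r₂ = (-0.05408,+0.04150,+0.99767); SVD([r₁ r₂ r₃]) → R = UVᵀ:
  R  [+0.87496 +0.48117 -0.05408]
  R  [-0.47949 +0.87657 +0.04150]
  R  [+0.06738 -0.01038 +0.99767]
t = (-0.00432, +0.06033, +0.40552) m
tr R = 2.749202; θ = arccos((tr R − 1)/2) = 0.506184 rad = 29.002°
axis k = ((R−Rᵀ)₃₂, (R−Rᵀ)₁₃, (R−Rᵀ)₂₁) / (2 sinθ) = (-0.053500, -0.125257, -0.990681)
rvec = θ·k = (-0.027081, -0.063403, -0.501467)

rvec=(-0.0271, -0.0634, -0.5015) tvec=(-0.0043, 0.0603, 0.4055)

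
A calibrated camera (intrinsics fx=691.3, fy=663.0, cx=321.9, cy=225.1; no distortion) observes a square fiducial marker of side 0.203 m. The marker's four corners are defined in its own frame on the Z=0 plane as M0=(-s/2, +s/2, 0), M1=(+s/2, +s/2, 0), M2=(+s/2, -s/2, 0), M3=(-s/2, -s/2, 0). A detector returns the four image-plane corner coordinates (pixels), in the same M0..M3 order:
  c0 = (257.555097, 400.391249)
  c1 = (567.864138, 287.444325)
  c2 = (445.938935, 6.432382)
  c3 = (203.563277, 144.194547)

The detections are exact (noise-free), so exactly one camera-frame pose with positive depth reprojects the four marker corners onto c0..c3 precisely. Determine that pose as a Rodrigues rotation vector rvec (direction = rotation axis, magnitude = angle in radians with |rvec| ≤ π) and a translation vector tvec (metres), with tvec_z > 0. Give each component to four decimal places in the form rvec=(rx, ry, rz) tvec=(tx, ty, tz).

rvec=(-0.3538, 0.4873, -0.3481) tvec=(0.0192, -0.0149, 0.4389)

Intrinsics K: fx=691.3, fy=663.0, cx=321.9, cy=225.1
Marker side s = 0.203 m; corners in marker frame (Z=0):
  M0 = (-0.1015, +0.1015, 0)
  M1 = (+0.1015, +0.1015, 0)
  M2 = (+0.1015, -0.1015, 0)
  M3 = (-0.1015, -0.1015, 0)
Detected image corners:
  c0 = (257.555097, 400.391249) px
  c1 = (567.864138, 287.444325) px
  c2 = (445.938935, 6.432382) px
  c3 = (203.563277, 144.194547) px
Planar DLT: solve 8×8 A·h = b for H (H[2,2]=1):
  H  [+1017.98306 +75.93478 +352.12887]
  H  [-809.47110 +1123.08854 +202.61326]
  H  [-0.88830 -0.92824 +1.00000]
B = K⁻¹H; ‖b₁‖=2.278593, ‖b₂‖=2.278593; λ = 2/(‖b₁‖+‖b₂‖) = 0.438867, sign → tz>0 ⇒ λ=+0.438867
r₁ = λ·B[:,0] = (+0.82779,-0.40346,-0.38985); r₂ = λ·B[:,1] = (+0.23790,+0.88173,-0.40738)
r₃ = r₁×r₂ = (+0.50810,+0.24448,+0.82587); SVD([r₁ r₂ r₃]) → R = UVᵀ:
  R  [+0.82779 +0.23790 +0.50810]
  R  [-0.40346 +0.88173 +0.24448]
  R  [-0.38985 -0.40738 +0.82587]
t = (+0.01919, -0.01488, +0.43887) m
tr R = 2.535392; θ = arccos((tr R − 1)/2) = 0.695558 rad = 39.853°
axis k = ((R−Rᵀ)₃₂, (R−Rᵀ)₁₃, (R−Rᵀ)₂₁) / (2 sinθ) = (-0.508614, +0.700631, -0.500427)
rvec = θ·k = (-0.353771, +0.487330, -0.348076)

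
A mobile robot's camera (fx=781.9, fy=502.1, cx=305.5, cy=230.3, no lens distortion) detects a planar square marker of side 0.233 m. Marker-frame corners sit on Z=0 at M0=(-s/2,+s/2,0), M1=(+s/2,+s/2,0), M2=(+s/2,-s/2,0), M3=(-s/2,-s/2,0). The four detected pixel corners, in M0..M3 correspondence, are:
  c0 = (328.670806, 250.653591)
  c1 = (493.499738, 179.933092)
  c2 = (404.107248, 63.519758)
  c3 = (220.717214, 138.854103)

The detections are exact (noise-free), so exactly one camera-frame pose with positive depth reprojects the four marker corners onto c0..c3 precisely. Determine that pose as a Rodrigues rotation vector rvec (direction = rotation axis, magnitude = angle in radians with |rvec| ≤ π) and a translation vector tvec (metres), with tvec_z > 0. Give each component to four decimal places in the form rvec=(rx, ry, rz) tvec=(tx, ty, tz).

Intrinsics K: fx=781.9, fy=502.1, cx=305.5, cy=230.3
Marker side s = 0.233 m; corners in marker frame (Z=0):
  M0 = (-0.1165, +0.1165, 0)
  M1 = (+0.1165, +0.1165, 0)
  M2 = (+0.1165, -0.1165, 0)
  M3 = (-0.1165, -0.1165, 0)
Detected image corners:
  c0 = (328.670806, 250.653591) px
  c1 = (493.499738, 179.933092) px
  c2 = (404.107248, 63.519758) px
  c3 = (220.717214, 138.854103) px
Planar DLT: solve 8×8 A·h = b for H (H[2,2]=1):
  H  [+777.02301 +570.65095 +364.98115]
  H  [-299.10067 +554.37874 +160.57916]
  H  [+0.08753 +0.40793 +1.00000]
B = K⁻¹H; ‖b₁‖=1.154437, ‖b₂‖=1.154437; λ = 2/(‖b₁‖+‖b₂‖) = 0.866223, sign → tz>0 ⇒ λ=+0.866223
r₁ = λ·B[:,0] = (+0.83119,-0.55079,+0.07582); r₂ = λ·B[:,1] = (+0.49413,+0.79434,+0.35336)
r₃ = r₁×r₂ = (-0.25485,-0.25624,+0.93241); SVD([r₁ r₂ r₃]) → R = UVᵀ:
  R  [+0.83119 +0.49413 -0.25485]
  R  [-0.55079 +0.79434 -0.25624]
  R  [+0.07582 +0.35336 +0.93241]
t = (+0.06590, -0.12028, +0.86622) m
tr R = 2.557944; θ = arccos((tr R − 1)/2) = 0.677771 rad = 38.833°
axis k = ((R−Rᵀ)₃₂, (R−Rᵀ)₁₃, (R−Rᵀ)₂₁) / (2 sinθ) = (+0.486079, -0.263673, -0.833189)
rvec = θ·k = (+0.329450, -0.178710, -0.564712)

rvec=(0.3295, -0.1787, -0.5647) tvec=(0.0659, -0.1203, 0.8662)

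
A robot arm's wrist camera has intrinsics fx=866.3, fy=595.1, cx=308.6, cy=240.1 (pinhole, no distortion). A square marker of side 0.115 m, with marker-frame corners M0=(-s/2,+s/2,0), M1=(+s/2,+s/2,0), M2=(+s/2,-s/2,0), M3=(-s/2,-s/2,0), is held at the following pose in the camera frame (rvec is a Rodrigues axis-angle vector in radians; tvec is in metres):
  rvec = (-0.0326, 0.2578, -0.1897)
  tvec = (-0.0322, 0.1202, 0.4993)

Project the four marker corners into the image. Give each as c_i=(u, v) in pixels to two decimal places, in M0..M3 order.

Intrinsics K: fx=866.3, fy=595.1, cx=308.6, cy=240.1
Marker side s = 0.115 m; corners in marker frame (Z=0):
  M0 = (-0.0575, +0.0575, 0)
  M1 = (+0.0575, +0.0575, 0)
  M2 = (+0.0575, -0.0575, 0)
  M3 = (-0.0575, -0.0575, 0)
rvec = (-0.0326, 0.2578, -0.1897), |rvec| = θ = 0.32173 rad = 18.434°
Rodrigues: sinθ=0.31621, 1−cosθ=0.05131; R = I + sinθ·[k]× + (1−cosθ)·[k]×²:
    [+0.94922 +0.18228 +0.25644]
    [-0.19061 +0.98163 +0.00780]
    [-0.25031 -0.05628 +0.96653]
t = (-0.0322, 0.1202, 0.4993) m
M0: Pc = R·M0+t = (-0.07630, +0.18760, +0.51046); u = 866.3·(-0.07630)/0.51046 + 308.6 = 179.1124, v = 595.1·(+0.18760)/0.51046 + 240.1 = 458.8124
M1: Pc = R·M1+t = (+0.03286, +0.16568, +0.48167); u = 866.3·(+0.03286)/0.48167 + 308.6 = 367.7015, v = 595.1·(+0.16568)/0.48167 + 240.1 = 444.8009
M2: Pc = R·M2+t = (+0.01190, +0.05280, +0.48814); u = 866.3·(+0.01190)/0.48814 + 308.6 = 329.7169, v = 595.1·(+0.05280)/0.48814 + 240.1 = 304.4640
M3: Pc = R·M3+t = (-0.09726, +0.07472, +0.51693); u = 866.3·(-0.09726)/0.51693 + 308.6 = 145.6044, v = 595.1·(+0.07472)/0.51693 + 240.1 = 326.1148

c0=(179.11, 458.81) c1=(367.70, 444.80) c2=(329.72, 304.46) c3=(145.60, 326.11)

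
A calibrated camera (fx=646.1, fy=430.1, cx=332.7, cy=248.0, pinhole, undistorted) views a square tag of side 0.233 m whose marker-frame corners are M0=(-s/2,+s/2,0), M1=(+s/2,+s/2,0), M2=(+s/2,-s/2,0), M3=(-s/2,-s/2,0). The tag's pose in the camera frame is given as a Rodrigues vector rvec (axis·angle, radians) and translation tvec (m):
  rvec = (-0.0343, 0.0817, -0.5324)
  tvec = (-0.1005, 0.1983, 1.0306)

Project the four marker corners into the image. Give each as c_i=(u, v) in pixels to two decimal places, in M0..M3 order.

c0=(244.07, 397.08) c1=(369.83, 349.32) c2=(295.40, 264.21) c3=(172.30, 312.71)

Intrinsics K: fx=646.1, fy=430.1, cx=332.7, cy=248.0
Marker side s = 0.233 m; corners in marker frame (Z=0):
  M0 = (-0.1165, +0.1165, 0)
  M1 = (+0.1165, +0.1165, 0)
  M2 = (+0.1165, -0.1165, 0)
  M3 = (-0.1165, -0.1165, 0)
rvec = (-0.0343, 0.0817, -0.5324), |rvec| = θ = 0.53972 rad = 30.924°
Rodrigues: sinθ=0.51390, 1−cosθ=0.14215; R = I + sinθ·[k]× + (1−cosθ)·[k]×²:
    [+0.85843 +0.50556 +0.08670]
    [-0.50829 +0.86111 +0.01143]
    [-0.06888 -0.05388 +0.99617]
t = (-0.1005, 0.1983, 1.0306) m
M0: Pc = R·M0+t = (-0.14161, +0.35784, +1.03235); u = 646.1·(-0.14161)/1.03235 + 332.7 = 244.0732, v = 430.1·(+0.35784)/1.03235 + 248.0 = 397.0826
M1: Pc = R·M1+t = (+0.05840, +0.23940, +1.01630); u = 646.1·(+0.05840)/1.01630 + 332.7 = 369.8297, v = 430.1·(+0.23940)/1.01630 + 248.0 = 349.3160
M2: Pc = R·M2+t = (-0.05939, +0.03876, +1.02885); u = 646.1·(-0.05939)/1.02885 + 332.7 = 295.4036, v = 430.1·(+0.03876)/1.02885 + 248.0 = 264.2051
M3: Pc = R·M3+t = (-0.25940, +0.15720, +1.04490); u = 646.1·(-0.25940)/1.04490 + 332.7 = 172.3013, v = 430.1·(+0.15720)/1.04490 + 248.0 = 312.7051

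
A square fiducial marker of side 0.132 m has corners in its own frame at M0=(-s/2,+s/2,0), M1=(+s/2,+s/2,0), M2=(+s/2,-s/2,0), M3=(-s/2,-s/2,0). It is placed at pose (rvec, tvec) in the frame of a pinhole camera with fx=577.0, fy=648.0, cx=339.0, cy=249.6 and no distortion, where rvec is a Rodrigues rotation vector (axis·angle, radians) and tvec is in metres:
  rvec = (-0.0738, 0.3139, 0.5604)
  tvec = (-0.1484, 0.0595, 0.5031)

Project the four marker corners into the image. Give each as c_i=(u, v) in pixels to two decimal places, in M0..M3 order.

Intrinsics K: fx=577.0, fy=648.0, cx=339.0, cy=249.6
Marker side s = 0.132 m; corners in marker frame (Z=0):
  M0 = (-0.0660, +0.0660, 0)
  M1 = (+0.0660, +0.0660, 0)
  M2 = (+0.0660, -0.0660, 0)
  M3 = (-0.0660, -0.0660, 0)
rvec = (-0.0738, 0.3139, 0.5604), |rvec| = θ = 0.64655 rad = 37.045°
Rodrigues: sinθ=0.60244, 1−cosθ=0.20183; R = I + sinθ·[k]× + (1−cosθ)·[k]×²:
    [+0.80080 -0.53335 +0.27251]
    [+0.51098 +0.84574 +0.15370]
    [-0.31245 +0.01617 +0.94980]
t = (-0.1484, 0.0595, 0.5031) m
M0: Pc = R·M0+t = (-0.23645, +0.08159, +0.52479); u = 577.0·(-0.23645)/0.52479 + 339.0 = 79.0217, v = 648.0·(+0.08159)/0.52479 + 249.6 = 350.3511
M1: Pc = R·M1+t = (-0.13075, +0.14904, +0.48355); u = 577.0·(-0.13075)/0.48355 + 339.0 = 182.9818, v = 648.0·(+0.14904)/0.48355 + 249.6 = 449.3335
M2: Pc = R·M2+t = (-0.06035, +0.03741, +0.48141); u = 577.0·(-0.06035)/0.48141 + 339.0 = 266.6712, v = 648.0·(+0.03741)/0.48141 + 249.6 = 299.9497
M3: Pc = R·M3+t = (-0.16605, -0.03004, +0.52265); u = 577.0·(-0.16605)/0.52265 + 339.0 = 155.6826, v = 648.0·(-0.03004)/0.52265 + 249.6 = 212.3513

c0=(79.02, 350.35) c1=(182.98, 449.33) c2=(266.67, 299.95) c3=(155.68, 212.35)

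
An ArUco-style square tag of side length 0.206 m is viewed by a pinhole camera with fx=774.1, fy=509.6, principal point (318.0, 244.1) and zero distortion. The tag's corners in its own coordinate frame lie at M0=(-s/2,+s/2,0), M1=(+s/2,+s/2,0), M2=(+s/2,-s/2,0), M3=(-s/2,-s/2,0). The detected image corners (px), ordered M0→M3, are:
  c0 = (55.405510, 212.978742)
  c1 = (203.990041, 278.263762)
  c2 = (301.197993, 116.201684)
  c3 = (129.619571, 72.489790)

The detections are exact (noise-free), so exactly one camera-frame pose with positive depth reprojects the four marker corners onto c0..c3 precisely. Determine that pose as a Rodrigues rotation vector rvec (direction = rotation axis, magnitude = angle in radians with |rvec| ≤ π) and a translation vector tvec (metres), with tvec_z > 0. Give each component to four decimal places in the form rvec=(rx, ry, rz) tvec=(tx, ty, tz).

rvec=(0.0636, 0.5781, 0.4348) tvec=(-0.1289, -0.0949, 0.6516)

Intrinsics K: fx=774.1, fy=509.6, cx=318.0, cy=244.1
Marker side s = 0.206 m; corners in marker frame (Z=0):
  M0 = (-0.1030, +0.1030, 0)
  M1 = (+0.1030, +0.1030, 0)
  M2 = (+0.1030, -0.1030, 0)
  M3 = (-0.1030, -0.1030, 0)
Detected image corners:
  c0 = (55.405510, 212.978742) px
  c1 = (203.990041, 278.263762) px
  c2 = (301.197993, 116.201684) px
  c3 = (129.619571, 72.489790) px
Planar DLT: solve 8×8 A·h = b for H (H[2,2]=1):
  H  [+639.04595 -364.28061 +164.82424]
  H  [+131.59015 +776.62363 +169.89678]
  H  [-0.79091 +0.27380 +1.00000]
B = K⁻¹H; ‖b₁‖=1.534574, ‖b₂‖=1.534574; λ = 2/(‖b₁‖+‖b₂‖) = 0.651646, sign → tz>0 ⇒ λ=+0.651646
r₁ = λ·B[:,0] = (+0.74968,+0.41515,-0.51540); r₂ = λ·B[:,1] = (-0.37995,+0.90764,+0.17842)
r₃ = r₁×r₂ = (+0.54186,+0.06207,+0.83817); SVD([r₁ r₂ r₃]) → R = UVᵀ:
  R  [+0.74968 -0.37995 +0.54186]
  R  [+0.41515 +0.90764 +0.06207]
  R  [-0.51540 +0.17842 +0.83817]
t = (-0.12895, -0.09489, +0.65165) m
tr R = 2.495488; θ = arccos((tr R − 1)/2) = 0.726138 rad = 41.605°
axis k = ((R−Rᵀ)₃₂, (R−Rᵀ)₁₃, (R−Rᵀ)₂₁) / (2 sinθ) = (+0.087621, +0.796144, +0.598730)
rvec = θ·k = (+0.063625, +0.578111, +0.434761)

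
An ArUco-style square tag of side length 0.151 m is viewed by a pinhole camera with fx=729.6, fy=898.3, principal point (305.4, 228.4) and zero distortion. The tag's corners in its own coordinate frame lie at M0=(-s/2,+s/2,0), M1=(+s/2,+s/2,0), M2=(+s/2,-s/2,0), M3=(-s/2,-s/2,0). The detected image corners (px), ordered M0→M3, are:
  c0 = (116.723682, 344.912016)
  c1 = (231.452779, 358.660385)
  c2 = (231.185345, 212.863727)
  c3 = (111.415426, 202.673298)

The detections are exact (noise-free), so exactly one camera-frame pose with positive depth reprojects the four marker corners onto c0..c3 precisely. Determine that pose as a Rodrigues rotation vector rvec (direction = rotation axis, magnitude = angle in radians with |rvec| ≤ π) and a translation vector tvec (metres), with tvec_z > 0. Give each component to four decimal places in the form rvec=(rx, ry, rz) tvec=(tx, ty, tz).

Intrinsics K: fx=729.6, fy=898.3, cx=305.4, cy=228.4
Marker side s = 0.151 m; corners in marker frame (Z=0):
  M0 = (-0.0755, +0.0755, 0)
  M1 = (+0.0755, +0.0755, 0)
  M2 = (+0.0755, -0.0755, 0)
  M3 = (-0.0755, -0.0755, 0)
Detected image corners:
  c0 = (116.723682, 344.912016) px
  c1 = (231.452779, 358.660385) px
  c2 = (231.185345, 212.863727) px
  c3 = (111.415426, 202.673298) px
Planar DLT: solve 8×8 A·h = b for H (H[2,2]=1):
  H  [+743.71763 +68.63851 +171.89420]
  H  [+27.02670 +1034.49823 +281.26474]
  H  [-0.18764 +0.28918 +1.00000]
B = K⁻¹H; ‖b₁‖=1.116527, ‖b₂‖=1.116527; λ = 2/(‖b₁‖+‖b₂‖) = 0.895634, sign → tz>0 ⇒ λ=+0.895634
r₁ = λ·B[:,0] = (+0.98331,+0.06968,-0.16806); r₂ = λ·B[:,1] = (-0.02415,+0.96558,+0.25900)
r₃ = r₁×r₂ = (+0.18032,-0.25062,+0.95114); SVD([r₁ r₂ r₃]) → R = UVᵀ:
  R  [+0.98331 -0.02415 +0.18032]
  R  [+0.06968 +0.96558 -0.25062]
  R  [-0.16806 +0.25900 +0.95114]
t = (-0.16389, +0.05271, +0.89563) m
tr R = 2.900032; θ = arccos((tr R − 1)/2) = 0.317509 rad = 18.192°
axis k = ((R−Rᵀ)₃₂, (R−Rᵀ)₁₃, (R−Rᵀ)₂₁) / (2 sinθ) = (+0.816163, +0.557939, +0.150273)
rvec = θ·k = (+0.259140, +0.177151, +0.047713)

rvec=(0.2591, 0.1772, 0.0477) tvec=(-0.1639, 0.0527, 0.8956)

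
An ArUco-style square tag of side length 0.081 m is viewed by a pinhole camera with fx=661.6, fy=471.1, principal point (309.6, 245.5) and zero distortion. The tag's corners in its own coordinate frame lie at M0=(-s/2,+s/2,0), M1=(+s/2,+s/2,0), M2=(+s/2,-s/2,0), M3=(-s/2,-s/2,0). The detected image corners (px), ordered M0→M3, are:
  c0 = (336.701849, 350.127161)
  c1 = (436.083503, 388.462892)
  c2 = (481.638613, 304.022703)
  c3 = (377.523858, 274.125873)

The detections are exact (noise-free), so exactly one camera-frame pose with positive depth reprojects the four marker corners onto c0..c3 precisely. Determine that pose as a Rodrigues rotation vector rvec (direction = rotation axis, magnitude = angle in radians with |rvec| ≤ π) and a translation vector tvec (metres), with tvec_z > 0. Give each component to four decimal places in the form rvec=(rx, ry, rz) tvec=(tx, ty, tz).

rvec=(-0.1047, 0.6153, 0.3551) tvec=(0.0643, 0.0782, 0.4450)

Intrinsics K: fx=661.6, fy=471.1, cx=309.6, cy=245.5
Marker side s = 0.081 m; corners in marker frame (Z=0):
  M0 = (-0.0405, +0.0405, 0)
  M1 = (+0.0405, +0.0405, 0)
  M2 = (+0.0405, -0.0405, 0)
  M3 = (-0.0405, -0.0405, 0)
Detected image corners:
  c0 = (336.701849, 350.127161) px
  c1 = (436.083503, 388.462892) px
  c2 = (481.638613, 304.022703) px
  c3 = (377.523858, 274.125873) px
Planar DLT: solve 8×8 A·h = b for H (H[2,2]=1):
  H  [+722.88290 -523.68497 +405.27692]
  H  [-9.01916 +994.04503 +328.31340]
  H  [-1.30701 +0.01951 +1.00000]
B = K⁻¹H; ‖b₁‖=2.247436, ‖b₂‖=2.247436; λ = 2/(‖b₁‖+‖b₂‖) = 0.444952, sign → tz>0 ⇒ λ=+0.444952
r₁ = λ·B[:,0] = (+0.75831,+0.29454,-0.58156); r₂ = λ·B[:,1] = (-0.35626,+0.93435,+0.00868)
r₃ = r₁×r₂ = (+0.54593,+0.20060,+0.81346); SVD([r₁ r₂ r₃]) → R = UVᵀ:
  R  [+0.75831 -0.35626 +0.54593]
  R  [+0.29454 +0.93435 +0.20060]
  R  [-0.58156 +0.00868 +0.81346]
t = (+0.06435, +0.07822, +0.44495) m
tr R = 2.506115; θ = arccos((tr R − 1)/2) = 0.718099 rad = 41.144°
axis k = ((R−Rᵀ)₃₂, (R−Rᵀ)₁₃, (R−Rᵀ)₂₁) / (2 sinθ) = (-0.145847, +0.856816, +0.494566)
rvec = θ·k = (-0.104732, +0.615279, +0.355148)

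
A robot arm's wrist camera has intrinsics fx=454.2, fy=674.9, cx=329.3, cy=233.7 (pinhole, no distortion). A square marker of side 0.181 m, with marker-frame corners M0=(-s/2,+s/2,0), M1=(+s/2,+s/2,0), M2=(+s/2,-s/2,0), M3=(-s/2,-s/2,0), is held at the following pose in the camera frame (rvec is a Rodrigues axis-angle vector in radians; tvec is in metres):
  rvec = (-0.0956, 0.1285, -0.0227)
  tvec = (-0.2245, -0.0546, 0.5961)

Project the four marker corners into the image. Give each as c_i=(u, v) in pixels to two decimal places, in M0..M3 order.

c0=(92.09, 276.60) c1=(224.18, 272.22) c2=(225.00, 66.20) c3=(96.63, 78.13)

Intrinsics K: fx=454.2, fy=674.9, cx=329.3, cy=233.7
Marker side s = 0.181 m; corners in marker frame (Z=0):
  M0 = (-0.0905, +0.0905, 0)
  M1 = (+0.0905, +0.0905, 0)
  M2 = (+0.0905, -0.0905, 0)
  M3 = (-0.0905, -0.0905, 0)
rvec = (-0.0956, 0.1285, -0.0227), |rvec| = θ = 0.16176 rad = 9.268°
Rodrigues: sinθ=0.16106, 1−cosθ=0.01305; R = I + sinθ·[k]× + (1−cosθ)·[k]×²:
    [+0.99150 +0.01647 +0.12902]
    [-0.02873 +0.99518 +0.09373]
    [-0.12686 -0.09664 +0.98720]
t = (-0.2245, -0.0546, 0.5961) m
M0: Pc = R·M0+t = (-0.31274, +0.03806, +0.59883); u = 454.2·(-0.31274)/0.59883 + 329.3 = 92.0948, v = 674.9·(+0.03806)/0.59883 + 233.7 = 276.5991
M1: Pc = R·M1+t = (-0.13328, +0.03286, +0.57587); u = 454.2·(-0.13328)/0.57587 + 329.3 = 224.1816, v = 674.9·(+0.03286)/0.57587 + 233.7 = 272.2153
M2: Pc = R·M2+t = (-0.13626, -0.14726, +0.59337); u = 454.2·(-0.13626)/0.59337 + 329.3 = 224.9981, v = 674.9·(-0.14726)/0.59337 + 233.7 = 66.2002
M3: Pc = R·M3+t = (-0.31572, -0.14206, +0.61633); u = 454.2·(-0.31572)/0.61633 + 329.3 = 96.6296, v = 674.9·(-0.14206)/0.61633 + 233.7 = 78.1347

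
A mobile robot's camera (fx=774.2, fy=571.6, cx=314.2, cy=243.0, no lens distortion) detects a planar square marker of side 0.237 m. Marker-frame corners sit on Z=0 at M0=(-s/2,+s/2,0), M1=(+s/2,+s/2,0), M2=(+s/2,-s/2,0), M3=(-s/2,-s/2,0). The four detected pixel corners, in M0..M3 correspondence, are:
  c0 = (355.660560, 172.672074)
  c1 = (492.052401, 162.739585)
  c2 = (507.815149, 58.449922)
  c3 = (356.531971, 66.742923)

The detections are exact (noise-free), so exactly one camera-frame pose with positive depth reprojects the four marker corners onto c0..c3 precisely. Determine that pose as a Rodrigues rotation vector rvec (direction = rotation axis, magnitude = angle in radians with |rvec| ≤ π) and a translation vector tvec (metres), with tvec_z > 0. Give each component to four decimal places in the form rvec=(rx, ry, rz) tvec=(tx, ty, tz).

Intrinsics K: fx=774.2, fy=571.6, cx=314.2, cy=243.0
Marker side s = 0.237 m; corners in marker frame (Z=0):
  M0 = (-0.1185, +0.1185, 0)
  M1 = (+0.1185, +0.1185, 0)
  M2 = (+0.1185, -0.1185, 0)
  M3 = (-0.1185, -0.1185, 0)
Detected image corners:
  c0 = (355.660560, 172.672074) px
  c1 = (492.052401, 162.739585) px
  c2 = (507.815149, 58.449922) px
  c3 = (356.531971, 66.742923) px
Planar DLT: solve 8×8 A·h = b for H (H[2,2]=1):
  H  [+649.86350 +154.06806 +428.68489]
  H  [-26.63217 +494.45230 +117.85285]
  H  [+0.10421 +0.44286 +1.00000]
B = K⁻¹H; ‖b₁‖=0.809013, ‖b₂‖=0.809013; λ = 2/(‖b₁‖+‖b₂‖) = 1.236074, sign → tz>0 ⇒ λ=+1.236074
r₁ = λ·B[:,0] = (+0.98528,-0.11235,+0.12881); r₂ = λ·B[:,1] = (+0.02383,+0.83653,+0.54740)
r₃ = r₁×r₂ = (-0.16925,-0.53628,+0.82690); SVD([r₁ r₂ r₃]) → R = UVᵀ:
  R  [+0.98528 +0.02383 -0.16925]
  R  [-0.11235 +0.83653 -0.53628]
  R  [+0.12881 +0.54740 +0.82690]
t = (+0.18278, -0.27063, +1.23607) m
tr R = 2.648711; θ = arccos((tr R − 1)/2) = 0.601734 rad = 34.477°
axis k = ((R−Rᵀ)₃₂, (R−Rᵀ)₁₃, (R−Rᵀ)₂₁) / (2 sinθ) = (+0.957193, -0.263274, -0.120282)
rvec = θ·k = (+0.575976, -0.158421, -0.072378)

rvec=(0.5760, -0.1584, -0.0724) tvec=(0.1828, -0.2706, 1.2361)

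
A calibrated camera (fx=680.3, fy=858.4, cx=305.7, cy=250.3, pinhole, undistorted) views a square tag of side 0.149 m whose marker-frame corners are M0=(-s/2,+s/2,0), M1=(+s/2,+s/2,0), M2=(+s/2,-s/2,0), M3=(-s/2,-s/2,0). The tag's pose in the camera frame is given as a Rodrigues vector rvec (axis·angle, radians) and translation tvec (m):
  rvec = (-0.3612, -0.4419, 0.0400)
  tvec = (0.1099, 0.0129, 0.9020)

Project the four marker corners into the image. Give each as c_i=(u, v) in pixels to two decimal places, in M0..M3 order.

Intrinsics K: fx=680.3, fy=858.4, cx=305.7, cy=250.3
Marker side s = 0.149 m; corners in marker frame (Z=0):
  M0 = (-0.0745, +0.0745, 0)
  M1 = (+0.0745, +0.0745, 0)
  M2 = (+0.0745, -0.0745, 0)
  M3 = (-0.0745, -0.0745, 0)
rvec = (-0.3612, -0.4419, 0.0400), |rvec| = θ = 0.57214 rad = 32.781°
Rodrigues: sinθ=0.54143, 1−cosθ=0.15925; R = I + sinθ·[k]× + (1−cosθ)·[k]×²:
    [+0.90422 +0.03980 -0.42521]
    [+0.11551 +0.93575 +0.33321]
    [+0.41115 -0.35041 +0.84152]
t = (0.1099, 0.0129, 0.9020) m
M0: Pc = R·M0+t = (+0.04550, +0.07401, +0.84526); u = 680.3·(+0.04550)/0.84526 + 305.7 = 342.3208, v = 858.4·(+0.07401)/0.84526 + 250.3 = 325.4582
M1: Pc = R·M1+t = (+0.18023, +0.09122, +0.90653); u = 680.3·(+0.18023)/0.90653 + 305.7 = 440.9528, v = 858.4·(+0.09122)/0.90653 + 250.3 = 336.6760
M2: Pc = R·M2+t = (+0.17430, -0.04821, +0.95874); u = 680.3·(+0.17430)/0.95874 + 305.7 = 429.3791, v = 858.4·(-0.04821)/0.95874 + 250.3 = 207.1372
M3: Pc = R·M3+t = (+0.03957, -0.06542, +0.89747); u = 680.3·(+0.03957)/0.89747 + 305.7 = 335.6951, v = 858.4·(-0.06542)/0.89747 + 250.3 = 187.7297

c0=(342.32, 325.46) c1=(440.95, 336.68) c2=(429.38, 207.14) c3=(335.70, 187.73)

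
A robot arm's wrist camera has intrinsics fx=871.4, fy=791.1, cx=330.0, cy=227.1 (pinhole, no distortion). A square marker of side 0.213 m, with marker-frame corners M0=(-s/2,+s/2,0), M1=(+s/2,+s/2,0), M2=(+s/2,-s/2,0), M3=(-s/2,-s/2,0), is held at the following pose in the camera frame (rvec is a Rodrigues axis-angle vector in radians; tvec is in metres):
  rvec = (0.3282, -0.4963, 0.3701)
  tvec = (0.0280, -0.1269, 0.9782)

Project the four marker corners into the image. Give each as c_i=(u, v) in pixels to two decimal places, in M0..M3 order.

c0=(234.67, 176.22) c1=(388.04, 223.38) c2=(467.58, 76.01) c3=(316.15, 8.51)

Intrinsics K: fx=871.4, fy=791.1, cx=330.0, cy=227.1
Marker side s = 0.213 m; corners in marker frame (Z=0):
  M0 = (-0.1065, +0.1065, 0)
  M1 = (+0.1065, +0.1065, 0)
  M2 = (+0.1065, -0.1065, 0)
  M3 = (-0.1065, -0.1065, 0)
rvec = (0.3282, -0.4963, 0.3701), |rvec| = θ = 0.70072 rad = 40.148°
Rodrigues: sinθ=0.64477, 1−cosθ=0.23562; R = I + sinθ·[k]× + (1−cosθ)·[k]×²:
    [+0.81607 -0.41871 -0.39838]
    [+0.26238 +0.88258 -0.39014]
    [+0.51496 +0.21385 +0.83011]
t = (0.0280, -0.1269, 0.9782) m
M0: Pc = R·M0+t = (-0.10350, -0.06085, +0.94613); u = 871.4·(-0.10350)/0.94613 + 330.0 = 234.6711, v = 791.1·(-0.06085)/0.94613 + 227.1 = 176.2216
M1: Pc = R·M1+t = (+0.07032, -0.00496, +1.05582); u = 871.4·(+0.07032)/1.05582 + 330.0 = 388.0361, v = 791.1·(-0.00496)/1.05582 + 227.1 = 223.3826
M2: Pc = R·M2+t = (+0.15950, -0.19295, +1.01027); u = 871.4·(+0.15950)/1.01027 + 330.0 = 467.5794, v = 791.1·(-0.19295)/1.01027 + 227.1 = 76.0080
M3: Pc = R·M3+t = (-0.01432, -0.24884, +0.90058); u = 871.4·(-0.01432)/0.90058 + 330.0 = 316.1454, v = 791.1·(-0.24884)/0.90058 + 227.1 = 8.5121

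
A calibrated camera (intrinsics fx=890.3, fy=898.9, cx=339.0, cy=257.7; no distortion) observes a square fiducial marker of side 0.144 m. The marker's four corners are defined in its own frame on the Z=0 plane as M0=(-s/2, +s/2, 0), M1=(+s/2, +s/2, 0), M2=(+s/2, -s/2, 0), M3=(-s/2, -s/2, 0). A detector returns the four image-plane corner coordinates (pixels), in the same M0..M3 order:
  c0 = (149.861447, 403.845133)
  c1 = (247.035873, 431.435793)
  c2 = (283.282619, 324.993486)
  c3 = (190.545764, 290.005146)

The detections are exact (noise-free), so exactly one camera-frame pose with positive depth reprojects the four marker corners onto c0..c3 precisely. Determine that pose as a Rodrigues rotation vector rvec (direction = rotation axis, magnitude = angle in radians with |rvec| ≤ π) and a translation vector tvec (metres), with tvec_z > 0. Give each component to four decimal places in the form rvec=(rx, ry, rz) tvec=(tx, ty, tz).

rvec=(-0.0332, -0.6199, 0.3572) tvec=(-0.1506, 0.1311, 1.1229)

Intrinsics K: fx=890.3, fy=898.9, cx=339.0, cy=257.7
Marker side s = 0.144 m; corners in marker frame (Z=0):
  M0 = (-0.0720, +0.0720, 0)
  M1 = (+0.0720, +0.0720, 0)
  M2 = (+0.0720, -0.0720, 0)
  M3 = (-0.0720, -0.0720, 0)
Detected image corners:
  c0 = (149.861447, 403.845133) px
  c1 = (247.035873, 431.435793) px
  c2 = (283.282619, 324.993486) px
  c3 = (190.545764, 290.005146) px
Planar DLT: solve 8×8 A·h = b for H (H[2,2]=1):
  H  [+768.33131 -293.03546 +219.56233]
  H  [+399.15001 +719.85502 +362.65205]
  H  [+0.50097 -0.12160 +1.00000]
B = K⁻¹H; ‖b₁‖=0.890586, ‖b₂‖=0.890585; λ = 2/(‖b₁‖+‖b₂‖) = 1.122857, sign → tz>0 ⇒ λ=+1.122857
r₁ = λ·B[:,0] = (+0.75484,+0.33733,+0.56252); r₂ = λ·B[:,1] = (-0.31759,+0.93835,-0.13654)
r₃ = r₁×r₂ = (-0.57390,-0.07559,+0.81543); SVD([r₁ r₂ r₃]) → R = UVᵀ:
  R  [+0.75484 -0.31759 -0.57390]
  R  [+0.33733 +0.93835 -0.07559]
  R  [+0.56252 -0.13654 +0.81543]
t = (-0.15064, +0.13110, +1.12286) m
tr R = 2.508617; θ = arccos((tr R − 1)/2) = 0.716196 rad = 41.035°
axis k = ((R−Rᵀ)₃₂, (R−Rᵀ)₁₃, (R−Rᵀ)₂₁) / (2 sinθ) = (-0.046418, -0.865483, +0.498783)
rvec = θ·k = (-0.033244, -0.619855, +0.357226)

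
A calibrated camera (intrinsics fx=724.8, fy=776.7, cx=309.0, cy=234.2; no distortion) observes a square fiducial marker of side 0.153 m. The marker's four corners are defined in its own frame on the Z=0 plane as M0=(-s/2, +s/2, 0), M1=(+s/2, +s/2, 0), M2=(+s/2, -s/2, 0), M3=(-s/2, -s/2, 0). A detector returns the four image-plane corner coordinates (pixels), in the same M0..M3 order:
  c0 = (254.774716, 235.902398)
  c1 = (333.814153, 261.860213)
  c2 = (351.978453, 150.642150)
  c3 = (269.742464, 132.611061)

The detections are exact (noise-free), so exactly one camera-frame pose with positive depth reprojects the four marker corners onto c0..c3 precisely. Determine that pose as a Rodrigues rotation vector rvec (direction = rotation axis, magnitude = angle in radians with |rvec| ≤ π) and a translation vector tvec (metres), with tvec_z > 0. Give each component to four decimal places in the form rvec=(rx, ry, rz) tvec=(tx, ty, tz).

rvec=(0.1121, 0.6150, 0.2117) tvec=(-0.0122, -0.0543, 1.0882)

Intrinsics K: fx=724.8, fy=776.7, cx=309.0, cy=234.2
Marker side s = 0.153 m; corners in marker frame (Z=0):
  M0 = (-0.0765, +0.0765, 0)
  M1 = (+0.0765, +0.0765, 0)
  M2 = (+0.0765, -0.0765, 0)
  M3 = (-0.0765, -0.0765, 0)
Detected image corners:
  c0 = (254.774716, 235.902398) px
  c1 = (333.814153, 261.860213) px
  c2 = (351.978453, 150.642150) px
  c3 = (269.742464, 132.611061) px
Planar DLT: solve 8×8 A·h = b for H (H[2,2]=1):
  H  [+371.24541 -61.45014 +300.89333]
  H  [+43.60054 +729.94220 +195.45041]
  H  [-0.51450 +0.15339 +1.00000]
B = K⁻¹H; ‖b₁‖=0.918971, ‖b₂‖=0.918971; λ = 2/(‖b₁‖+‖b₂‖) = 1.088173, sign → tz>0 ⇒ λ=+1.088173
r₁ = λ·B[:,0] = (+0.79605,+0.22990,-0.55986); r₂ = λ·B[:,1] = (-0.16342,+0.97233,+0.16692)
r₃ = r₁×r₂ = (+0.58275,-0.04138,+0.81160); SVD([r₁ r₂ r₃]) → R = UVᵀ:
  R  [+0.79605 -0.16342 +0.58275]
  R  [+0.22990 +0.97233 -0.04138]
  R  [-0.55986 +0.16692 +0.81160]
t = (-0.01217, -0.05429, +1.08817) m
tr R = 2.579981; θ = arccos((tr R − 1)/2) = 0.660003 rad = 37.815°
axis k = ((R−Rᵀ)₃₂, (R−Rᵀ)₁₃, (R−Rᵀ)₂₁) / (2 sinθ) = (+0.169870, +0.931805, +0.320755)
rvec = θ·k = (+0.112115, +0.614994, +0.211699)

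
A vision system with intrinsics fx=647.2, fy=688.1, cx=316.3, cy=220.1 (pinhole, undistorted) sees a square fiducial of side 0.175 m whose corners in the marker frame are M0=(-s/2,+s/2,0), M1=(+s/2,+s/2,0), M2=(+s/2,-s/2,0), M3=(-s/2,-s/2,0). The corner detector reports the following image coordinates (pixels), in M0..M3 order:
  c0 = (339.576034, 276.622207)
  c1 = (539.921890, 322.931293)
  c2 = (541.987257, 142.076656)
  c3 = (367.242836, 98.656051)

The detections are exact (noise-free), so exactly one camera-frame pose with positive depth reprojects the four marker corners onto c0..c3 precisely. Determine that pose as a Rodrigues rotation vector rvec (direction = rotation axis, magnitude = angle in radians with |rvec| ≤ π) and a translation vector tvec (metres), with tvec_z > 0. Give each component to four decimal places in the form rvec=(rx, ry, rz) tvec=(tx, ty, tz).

Intrinsics K: fx=647.2, fy=688.1, cx=316.3, cy=220.1
Marker side s = 0.175 m; corners in marker frame (Z=0):
  M0 = (-0.0875, +0.0875, 0)
  M1 = (+0.0875, +0.0875, 0)
  M2 = (+0.0875, -0.0875, 0)
  M3 = (-0.0875, -0.0875, 0)
Detected image corners:
  c0 = (339.576034, 276.622207) px
  c1 = (539.921890, 322.931293) px
  c2 = (541.987257, 142.076656) px
  c3 = (367.242836, 98.656051) px
Planar DLT: solve 8×8 A·h = b for H (H[2,2]=1):
  H  [+1111.93850 -429.54262 +448.51336]
  H  [+277.04338 +863.09254 +204.21006]
  H  [+0.10106 -0.77204 +1.00000]
B = K⁻¹H; ‖b₁‖=1.712261, ‖b₂‖=1.712261; λ = 2/(‖b₁‖+‖b₂‖) = 0.584023, sign → tz>0 ⇒ λ=+0.584023
r₁ = λ·B[:,0] = (+0.97455,+0.21626,+0.05902); r₂ = λ·B[:,1] = (-0.16725,+0.87677,-0.45089)
r₃ = r₁×r₂ = (-0.14926,+0.42954,+0.89063); SVD([r₁ r₂ r₃]) → R = UVᵀ:
  R  [+0.97455 -0.16725 -0.14926]
  R  [+0.21626 +0.87677 +0.42954]
  R  [+0.05902 -0.45089 +0.89063]
t = (+0.11931, -0.01349, +0.58402) m
tr R = 2.741949; θ = arccos((tr R − 1)/2) = 0.513615 rad = 29.428°
axis k = ((R−Rᵀ)₃₂, (R−Rᵀ)₁₃, (R−Rᵀ)₂₁) / (2 sinθ) = (-0.895965, -0.211957, +0.390284)
rvec = θ·k = (-0.460180, -0.108864, +0.200455)

rvec=(-0.4602, -0.1089, 0.2005) tvec=(0.1193, -0.0135, 0.5840)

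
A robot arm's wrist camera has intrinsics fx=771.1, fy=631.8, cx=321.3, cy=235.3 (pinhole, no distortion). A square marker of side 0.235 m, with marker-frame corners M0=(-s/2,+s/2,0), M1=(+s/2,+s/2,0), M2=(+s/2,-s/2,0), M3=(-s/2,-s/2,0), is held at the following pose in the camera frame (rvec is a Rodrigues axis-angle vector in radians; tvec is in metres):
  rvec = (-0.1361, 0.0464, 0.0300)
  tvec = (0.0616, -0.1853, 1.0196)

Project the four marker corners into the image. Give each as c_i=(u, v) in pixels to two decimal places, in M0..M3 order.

Intrinsics K: fx=771.1, fy=631.8, cx=321.3, cy=235.3
Marker side s = 0.235 m; corners in marker frame (Z=0):
  M0 = (-0.1175, +0.1175, 0)
  M1 = (+0.1175, +0.1175, 0)
  M2 = (+0.1175, -0.1175, 0)
  M3 = (-0.1175, -0.1175, 0)
rvec = (-0.1361, 0.0464, 0.0300), |rvec| = θ = 0.14689 rad = 8.416°
Rodrigues: sinθ=0.14636, 1−cosθ=0.01077; R = I + sinθ·[k]× + (1−cosθ)·[k]×²:
    [+0.99848 -0.03304 +0.04420]
    [+0.02674 +0.99031 +0.13631]
    [-0.04827 -0.13492 +0.98968]
t = (0.0616, -0.1853, 1.0196) m
M0: Pc = R·M0+t = (-0.05960, -0.07208, +1.00942); u = 771.1·(-0.05960)/1.00942 + 321.3 = 275.7685, v = 631.8·(-0.07208)/1.00942 + 235.3 = 190.1841
M1: Pc = R·M1+t = (+0.17504, -0.06580, +0.99808); u = 771.1·(+0.17504)/0.99808 + 321.3 = 456.5323, v = 631.8·(-0.06580)/0.99808 + 235.3 = 193.6493
M2: Pc = R·M2+t = (+0.18280, -0.29852, +1.02978); u = 771.1·(+0.18280)/1.02978 + 321.3 = 458.1834, v = 631.8·(-0.29852)/1.02978 + 235.3 = 52.1501
M3: Pc = R·M3+t = (-0.05184, -0.30480, +1.04112); u = 771.1·(-0.05184)/1.04112 + 321.3 = 282.9064, v = 631.8·(-0.30480)/1.04112 + 235.3 = 50.3322

c0=(275.77, 190.18) c1=(456.53, 193.65) c2=(458.18, 52.15) c3=(282.91, 50.33)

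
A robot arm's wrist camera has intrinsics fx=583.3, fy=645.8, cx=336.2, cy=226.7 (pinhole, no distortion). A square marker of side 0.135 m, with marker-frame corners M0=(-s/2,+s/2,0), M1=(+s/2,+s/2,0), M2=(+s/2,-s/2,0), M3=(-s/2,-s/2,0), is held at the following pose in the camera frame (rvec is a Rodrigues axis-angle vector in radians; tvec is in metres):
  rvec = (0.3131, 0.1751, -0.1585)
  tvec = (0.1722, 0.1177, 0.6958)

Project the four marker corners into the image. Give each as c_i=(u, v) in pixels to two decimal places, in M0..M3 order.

Intrinsics K: fx=583.3, fy=645.8, cx=336.2, cy=226.7
Marker side s = 0.135 m; corners in marker frame (Z=0):
  M0 = (-0.0675, +0.0675, 0)
  M1 = (+0.0675, +0.0675, 0)
  M2 = (+0.0675, -0.0675, 0)
  M3 = (-0.0675, -0.0675, 0)
rvec = (0.3131, 0.1751, -0.1585), |rvec| = θ = 0.39219 rad = 22.471°
Rodrigues: sinθ=0.38221, 1−cosθ=0.07593; R = I + sinθ·[k]× + (1−cosθ)·[k]×²:
    [+0.97246 +0.18153 +0.14615]
    [-0.12741 +0.93921 -0.31883]
    [-0.19514 +0.29144 +0.93647]
t = (0.1722, 0.1177, 0.6958) m
M0: Pc = R·M0+t = (+0.11881, +0.18970, +0.72864); u = 583.3·(+0.11881)/0.72864 + 336.2 = 431.3123, v = 645.8·(+0.18970)/0.72864 + 226.7 = 394.8287
M1: Pc = R·M1+t = (+0.25009, +0.17250, +0.70230); u = 583.3·(+0.25009)/0.70230 + 336.2 = 543.9179, v = 645.8·(+0.17250)/0.70230 + 226.7 = 385.3194
M2: Pc = R·M2+t = (+0.22559, +0.04570, +0.66296); u = 583.3·(+0.22559)/0.66296 + 336.2 = 534.6830, v = 645.8·(+0.04570)/0.66296 + 226.7 = 271.2208
M3: Pc = R·M3+t = (+0.09431, +0.06290, +0.68930); u = 583.3·(+0.09431)/0.68930 + 336.2 = 416.0031, v = 645.8·(+0.06290)/0.68930 + 226.7 = 285.6336

c0=(431.31, 394.83) c1=(543.92, 385.32) c2=(534.68, 271.22) c3=(416.00, 285.63)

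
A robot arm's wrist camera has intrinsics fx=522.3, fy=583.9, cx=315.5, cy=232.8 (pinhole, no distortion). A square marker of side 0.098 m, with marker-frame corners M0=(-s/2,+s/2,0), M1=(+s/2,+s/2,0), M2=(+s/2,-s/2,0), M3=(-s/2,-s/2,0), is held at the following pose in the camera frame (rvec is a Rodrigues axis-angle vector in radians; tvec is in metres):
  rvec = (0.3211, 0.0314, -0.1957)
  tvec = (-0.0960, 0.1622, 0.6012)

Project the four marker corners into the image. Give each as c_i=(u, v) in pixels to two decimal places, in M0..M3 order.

c0=(202.14, 437.25) c1=(282.85, 421.91) c2=(263.93, 340.48) c3=(179.25, 357.45)

Intrinsics K: fx=522.3, fy=583.9, cx=315.5, cy=232.8
Marker side s = 0.098 m; corners in marker frame (Z=0):
  M0 = (-0.0490, +0.0490, 0)
  M1 = (+0.0490, +0.0490, 0)
  M2 = (+0.0490, -0.0490, 0)
  M3 = (-0.0490, -0.0490, 0)
rvec = (0.3211, 0.0314, -0.1957), |rvec| = θ = 0.37735 rad = 21.620°
Rodrigues: sinθ=0.36845, 1−cosθ=0.07035; R = I + sinθ·[k]× + (1−cosθ)·[k]×²:
    [+0.98059 +0.19607 -0.00039]
    [-0.18611 +0.93013 -0.31657]
    [-0.06171 +0.31050 +0.94857]
t = (-0.0960, 0.1622, 0.6012) m
M0: Pc = R·M0+t = (-0.13444, +0.21690, +0.61944); u = 522.3·(-0.13444)/0.61944 + 315.5 = 202.1412, v = 583.9·(+0.21690)/0.61944 + 232.8 = 437.2521
M1: Pc = R·M1+t = (-0.03834, +0.19866, +0.61339); u = 522.3·(-0.03834)/0.61339 + 315.5 = 282.8505, v = 583.9·(+0.19866)/0.61339 + 232.8 = 421.9062
M2: Pc = R·M2+t = (-0.05756, +0.10750, +0.58296); u = 522.3·(-0.05756)/0.58296 + 315.5 = 263.9309, v = 583.9·(+0.10750)/0.58296 + 232.8 = 340.4772
M3: Pc = R·M3+t = (-0.15366, +0.12574, +0.58901); u = 522.3·(-0.15366)/0.58901 + 315.5 = 179.2463, v = 583.9·(+0.12574)/0.58901 + 232.8 = 357.4520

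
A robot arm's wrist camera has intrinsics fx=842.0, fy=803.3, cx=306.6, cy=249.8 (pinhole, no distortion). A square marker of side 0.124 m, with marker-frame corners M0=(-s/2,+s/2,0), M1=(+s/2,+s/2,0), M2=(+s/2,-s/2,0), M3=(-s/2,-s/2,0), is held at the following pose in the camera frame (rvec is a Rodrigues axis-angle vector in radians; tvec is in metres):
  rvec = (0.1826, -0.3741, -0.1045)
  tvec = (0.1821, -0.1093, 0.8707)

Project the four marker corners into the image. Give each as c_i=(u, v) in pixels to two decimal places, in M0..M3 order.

Intrinsics K: fx=842.0, fy=803.3, cx=306.6, cy=249.8
Marker side s = 0.124 m; corners in marker frame (Z=0):
  M0 = (-0.0620, +0.0620, 0)
  M1 = (+0.0620, +0.0620, 0)
  M2 = (+0.0620, -0.0620, 0)
  M3 = (-0.0620, -0.0620, 0)
rvec = (0.1826, -0.3741, -0.1045), |rvec| = θ = 0.42920 rad = 24.591°
Rodrigues: sinθ=0.41614, 1−cosθ=0.09070; R = I + sinθ·[k]× + (1−cosθ)·[k]×²:
    [+0.92572 +0.06769 -0.37211]
    [-0.13496 +0.97821 -0.15780]
    [+0.35332 +0.19629 +0.91468]
t = (0.1821, -0.1093, 0.8707) m
M0: Pc = R·M0+t = (+0.12890, -0.04028, +0.86096); u = 842.0·(+0.12890)/0.86096 + 306.6 = 432.6630, v = 803.3·(-0.04028)/0.86096 + 249.8 = 212.2141
M1: Pc = R·M1+t = (+0.24369, -0.05702, +0.90478); u = 842.0·(+0.24369)/0.90478 + 306.6 = 533.3829, v = 803.3·(-0.05702)/0.90478 + 249.8 = 199.1765
M2: Pc = R·M2+t = (+0.23530, -0.17832, +0.88044); u = 842.0·(+0.23530)/0.88044 + 306.6 = 531.6257, v = 803.3·(-0.17832)/0.88044 + 249.8 = 87.1064
M3: Pc = R·M3+t = (+0.12051, -0.16158, +0.83662); u = 842.0·(+0.12051)/0.83662 + 306.6 = 427.8835, v = 803.3·(-0.16158)/0.83662 + 249.8 = 94.6544

c0=(432.66, 212.21) c1=(533.38, 199.18) c2=(531.63, 87.11) c3=(427.88, 94.65)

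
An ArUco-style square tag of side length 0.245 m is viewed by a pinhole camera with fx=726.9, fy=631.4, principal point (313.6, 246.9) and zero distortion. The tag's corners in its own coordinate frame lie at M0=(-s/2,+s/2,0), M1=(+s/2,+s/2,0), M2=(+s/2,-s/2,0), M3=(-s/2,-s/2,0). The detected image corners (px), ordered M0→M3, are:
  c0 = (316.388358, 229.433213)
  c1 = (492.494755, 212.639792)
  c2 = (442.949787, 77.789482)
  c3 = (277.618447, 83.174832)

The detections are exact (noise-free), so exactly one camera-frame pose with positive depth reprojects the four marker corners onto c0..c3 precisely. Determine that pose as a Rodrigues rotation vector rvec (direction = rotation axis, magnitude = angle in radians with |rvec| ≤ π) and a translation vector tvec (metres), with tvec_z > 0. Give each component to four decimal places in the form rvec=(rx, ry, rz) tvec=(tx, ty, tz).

Intrinsics K: fx=726.9, fy=631.4, cx=313.6, cy=246.9
Marker side s = 0.245 m; corners in marker frame (Z=0):
  M0 = (-0.1225, +0.1225, 0)
  M1 = (+0.1225, +0.1225, 0)
  M2 = (+0.1225, -0.1225, 0)
  M3 = (-0.1225, -0.1225, 0)
Detected image corners:
  c0 = (316.388358, 229.433213) px
  c1 = (492.494755, 212.639792) px
  c2 = (442.949787, 77.789482) px
  c3 = (277.618447, 83.174832) px
Planar DLT: solve 8×8 A·h = b for H (H[2,2]=1):
  H  [+812.42702 +52.41376 +384.63942]
  H  [+1.63927 +522.10083 +147.65596]
  H  [+0.30474 -0.33644 +1.00000]
B = K⁻¹H; ‖b₁‖=1.038760, ‖b₂‖=1.038760; λ = 2/(‖b₁‖+‖b₂‖) = 0.962686, sign → tz>0 ⇒ λ=+0.962686
r₁ = λ·B[:,0] = (+0.94939,-0.11222,+0.29337); r₂ = λ·B[:,1] = (+0.20915,+0.92269,-0.32388)
r₃ = r₁×r₂ = (-0.23434,+0.36885,+0.89946); SVD([r₁ r₂ r₃]) → R = UVᵀ:
  R  [+0.94939 +0.20915 -0.23434]
  R  [-0.11222 +0.92269 +0.36885]
  R  [+0.29337 -0.32388 +0.89946]
t = (+0.09408, -0.15132, +0.96269) m
tr R = 2.771542; θ = arccos((tr R − 1)/2) = 0.482643 rad = 27.653°
axis k = ((R−Rᵀ)₃₂, (R−Rᵀ)₁₃, (R−Rᵀ)₂₁) / (2 sinθ) = (-0.746285, -0.568507, -0.346207)
rvec = θ·k = (-0.360189, -0.274386, -0.167095)

rvec=(-0.3602, -0.2744, -0.1671) tvec=(0.0941, -0.1513, 0.9627)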